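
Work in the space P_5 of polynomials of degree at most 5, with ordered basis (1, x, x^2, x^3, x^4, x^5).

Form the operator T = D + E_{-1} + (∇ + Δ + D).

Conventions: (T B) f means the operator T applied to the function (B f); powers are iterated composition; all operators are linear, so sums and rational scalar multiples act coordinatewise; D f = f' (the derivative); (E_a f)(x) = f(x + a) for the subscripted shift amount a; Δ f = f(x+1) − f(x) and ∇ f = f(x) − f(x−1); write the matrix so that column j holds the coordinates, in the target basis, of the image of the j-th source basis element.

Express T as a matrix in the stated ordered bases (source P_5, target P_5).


image of 1: 1
image of x: x + 3
image of x^2: x^2 + 6x + 1
image of x^3: x^3 + 9x^2 + 3x + 1
image of x^4: x^4 + 12x^3 + 6x^2 + 4x + 1
image of x^5: x^5 + 15x^4 + 10x^3 + 10x^2 + 5x + 1
each image's coordinates form column j of the matrix

the matrix is [[1, 3, 1, 1, 1, 1]; [0, 1, 6, 3, 4, 5]; [0, 0, 1, 9, 6, 10]; [0, 0, 0, 1, 12, 10]; [0, 0, 0, 0, 1, 15]; [0, 0, 0, 0, 0, 1]] (rows listed top to bottom)


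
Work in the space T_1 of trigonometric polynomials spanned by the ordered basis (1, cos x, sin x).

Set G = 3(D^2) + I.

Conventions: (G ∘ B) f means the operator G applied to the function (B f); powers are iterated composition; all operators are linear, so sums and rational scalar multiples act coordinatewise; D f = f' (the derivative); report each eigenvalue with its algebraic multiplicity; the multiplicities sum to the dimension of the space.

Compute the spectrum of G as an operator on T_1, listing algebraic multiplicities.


λ = -2 (multiplicity 2), λ = 1 (multiplicity 1)

image of 1: 1
image of cos x: -2cos x
image of sin x: -2sin x
the matrix is diagonal; its diagonal is (1, -2, -2)
for a triangular matrix the eigenvalues are the diagonal entries, with algebraic multiplicity their repetition count


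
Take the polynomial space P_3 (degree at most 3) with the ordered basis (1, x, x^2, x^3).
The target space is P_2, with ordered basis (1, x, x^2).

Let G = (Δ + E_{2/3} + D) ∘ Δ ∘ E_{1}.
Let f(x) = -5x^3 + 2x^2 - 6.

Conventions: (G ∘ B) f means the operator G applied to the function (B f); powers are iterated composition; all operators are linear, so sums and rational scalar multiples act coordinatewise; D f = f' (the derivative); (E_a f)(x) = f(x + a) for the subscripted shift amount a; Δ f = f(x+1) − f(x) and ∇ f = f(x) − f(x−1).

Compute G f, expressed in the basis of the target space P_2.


the result is g(x) = -15x^2 - 121x - 160

E_{1} f = -5x^3 - 13x^2 - 11x - 9
Δ E_{1} f = -15x^2 - 41x - 29
Δ (Δ ∘ E_{1}) f = -30x - 56
E_{2/3} (Δ ∘ E_{1}) f = -15x^2 - 61x - 63
D (Δ ∘ E_{1}) f = -30x - 41
(Δ + E_{2/3} + D) (Δ ∘ E_{1}) f = -15x^2 - 121x - 160


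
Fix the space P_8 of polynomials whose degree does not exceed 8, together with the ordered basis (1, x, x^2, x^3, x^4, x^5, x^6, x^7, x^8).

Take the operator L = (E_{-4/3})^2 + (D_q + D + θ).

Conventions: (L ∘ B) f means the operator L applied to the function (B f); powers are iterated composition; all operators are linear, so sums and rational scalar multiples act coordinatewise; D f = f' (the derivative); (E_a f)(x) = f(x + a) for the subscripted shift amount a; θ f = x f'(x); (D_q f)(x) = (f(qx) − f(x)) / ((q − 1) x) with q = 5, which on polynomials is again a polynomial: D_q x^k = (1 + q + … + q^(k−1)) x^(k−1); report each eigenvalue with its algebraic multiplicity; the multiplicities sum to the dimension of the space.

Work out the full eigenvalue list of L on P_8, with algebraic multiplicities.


λ = 1 (multiplicity 1), λ = 2 (multiplicity 1), λ = 3 (multiplicity 1), λ = 4 (multiplicity 1), λ = 5 (multiplicity 1), λ = 6 (multiplicity 1), λ = 7 (multiplicity 1), λ = 8 (multiplicity 1), λ = 9 (multiplicity 1)

image of 1: 1
image of x: 2x - 2/3
image of x^2: 3x^2 + (8/3)x + 64/9
image of x^3: 4x^3 + 26x^2 + (64/3)x - 512/27
image of x^4: 5x^4 + (448/3)x^3 + (128/3)x^2 - (2048/27)x + 4096/81
image of x^5: 6x^5 + (2318/3)x^4 + (640/9)x^3 - (5120/27)x^2 + (20480/81)x - 32768/243
image of x^6: 7x^6 + 3896x^5 + (320/3)x^4 - (10240/27)x^3 + (20480/27)x^2 - (65536/81)x + 262144/729
image of x^7: 8x^7 + (58558/3)x^6 + (448/3)x^5 - (17920/27)x^4 + (143360/81)x^3 - (229376/81)x^2 + (1835008/729)x - 2097152/2187
image of x^8: 9x^8 + (292928/3)x^7 + (1792/9)x^6 - (28672/27)x^5 + (286720/81)x^4 - (1835008/243)x^3 + (7340032/729)x^2 - (16777216/2187)x + 16777216/6561
the matrix is upper triangular; its diagonal is (1, 2, 3, 4, 5, 6, 7, 8, 9)
for a triangular matrix the eigenvalues are the diagonal entries, with algebraic multiplicity their repetition count


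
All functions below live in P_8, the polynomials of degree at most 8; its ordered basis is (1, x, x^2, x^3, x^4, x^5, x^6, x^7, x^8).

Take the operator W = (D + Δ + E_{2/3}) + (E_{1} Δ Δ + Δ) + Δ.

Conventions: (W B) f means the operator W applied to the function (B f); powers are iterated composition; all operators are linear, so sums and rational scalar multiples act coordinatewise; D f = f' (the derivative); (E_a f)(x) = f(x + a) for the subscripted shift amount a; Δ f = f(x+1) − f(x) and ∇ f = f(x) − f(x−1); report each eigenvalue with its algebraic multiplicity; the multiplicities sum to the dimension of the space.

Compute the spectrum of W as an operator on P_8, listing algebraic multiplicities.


image of 1: 1
image of x: x + 14/3
image of x^2: x^2 + (28/3)x + 49/9
image of x^3: x^3 + 14x^2 + (49/3)x + 413/27
image of x^4: x^4 + (56/3)x^3 + (98/3)x^2 + (1652/27)x + 4309/81
image of x^5: x^5 + (70/3)x^4 + (490/9)x^3 + (4130/27)x^2 + (21545/81)x + 44501/243
image of x^6: x^6 + 28x^5 + (245/3)x^4 + (8260/27)x^3 + (21545/27)x^2 + (89002/81)x + 441109/729
image of x^7: x^7 + (98/3)x^6 + (343/3)x^5 + (14455/27)x^4 + (150815/81)x^3 + (311507/81)x^2 + (3087763/729)x + 4231973/2187
image of x^8: x^8 + (112/3)x^7 + (1372/9)x^6 + (23128/27)x^5 + (301630/81)x^4 + (2492056/243)x^3 + (12351052/729)x^2 + (33855784/2187)x + 39713989/6561
the matrix is upper triangular; its diagonal is (1, 1, 1, 1, 1, 1, 1, 1, 1)
for a triangular matrix the eigenvalues are the diagonal entries, with algebraic multiplicity their repetition count

λ = 1 (multiplicity 9)


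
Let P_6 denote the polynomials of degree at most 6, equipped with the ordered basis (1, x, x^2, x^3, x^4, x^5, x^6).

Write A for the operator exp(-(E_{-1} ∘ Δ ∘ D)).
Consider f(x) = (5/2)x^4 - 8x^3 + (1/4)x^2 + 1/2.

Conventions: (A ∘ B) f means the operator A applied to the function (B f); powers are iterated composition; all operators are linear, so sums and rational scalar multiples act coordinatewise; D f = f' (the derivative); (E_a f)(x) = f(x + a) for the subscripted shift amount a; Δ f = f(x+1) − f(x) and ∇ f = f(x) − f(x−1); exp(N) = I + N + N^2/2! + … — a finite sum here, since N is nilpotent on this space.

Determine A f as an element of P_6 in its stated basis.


order-1 term: -30x^2 + 78x - 69/2
order-2 term: 30
the series for exp(-(E_{-1} ∘ Δ ∘ D)) f terminates at order 2
exp(-(E_{-1} ∘ Δ ∘ D)) f = (5/2)x^4 - 8x^3 - (119/4)x^2 + 78x - 4

g(x) = (5/2)x^4 - 8x^3 - (119/4)x^2 + 78x - 4


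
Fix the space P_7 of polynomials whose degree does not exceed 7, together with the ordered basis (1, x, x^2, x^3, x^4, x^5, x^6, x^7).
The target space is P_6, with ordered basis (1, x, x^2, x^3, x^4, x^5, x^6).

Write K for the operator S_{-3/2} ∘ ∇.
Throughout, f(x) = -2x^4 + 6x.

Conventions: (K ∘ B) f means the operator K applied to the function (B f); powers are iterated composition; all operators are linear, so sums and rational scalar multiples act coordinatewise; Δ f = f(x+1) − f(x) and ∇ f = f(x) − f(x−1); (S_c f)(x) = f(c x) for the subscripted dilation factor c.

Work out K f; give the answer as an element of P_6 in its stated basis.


the image equals g(x) = 27x^3 + 27x^2 + 12x + 8

∇ f = -8x^3 + 12x^2 - 8x + 8
S_{-3/2} ∇ f = 27x^3 + 27x^2 + 12x + 8


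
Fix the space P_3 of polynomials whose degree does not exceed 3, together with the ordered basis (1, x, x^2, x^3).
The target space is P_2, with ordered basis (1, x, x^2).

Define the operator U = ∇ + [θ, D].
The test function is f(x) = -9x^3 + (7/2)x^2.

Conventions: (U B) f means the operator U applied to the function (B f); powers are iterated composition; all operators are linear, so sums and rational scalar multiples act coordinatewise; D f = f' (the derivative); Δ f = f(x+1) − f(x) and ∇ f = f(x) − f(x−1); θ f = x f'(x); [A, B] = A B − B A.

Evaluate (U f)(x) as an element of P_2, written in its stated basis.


∇ f = -27x^2 + 34x - 25/2
D f = -27x^2 + 7x
θ D f = -54x^2 + 7x
θ f = -27x^3 + 7x^2
D θ f = -81x^2 + 14x
[θ, D] f = 27x^2 - 7x
(∇ + [θ, D]) f = 27x - 25/2

the result is g(x) = 27x - 25/2


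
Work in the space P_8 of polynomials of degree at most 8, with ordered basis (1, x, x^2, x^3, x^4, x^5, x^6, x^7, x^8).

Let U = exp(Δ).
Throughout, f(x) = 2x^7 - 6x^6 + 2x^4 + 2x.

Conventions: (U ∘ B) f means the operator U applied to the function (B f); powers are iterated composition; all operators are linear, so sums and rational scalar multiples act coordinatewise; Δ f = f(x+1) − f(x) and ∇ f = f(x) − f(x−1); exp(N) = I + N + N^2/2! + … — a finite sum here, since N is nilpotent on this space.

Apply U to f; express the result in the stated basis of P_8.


order-1 term: 14x^6 + 6x^5 - 20x^4 - 42x^3 - 36x^2 - 14x
order-2 term: 42x^5 + 120x^4 + 130x^3 + 12x^2 - 82x - 46
order-3 term: 70x^4 + 300x^3 + 510x^2 + 368x + 74
order-4 term: 70x^3 + 330x^2 + 550x + 312
order-5 term: 42x^2 + 174x + 190
order-6 term: 14x + 36
order-7 term: 2
the series for exp(Δ) f terminates at order 7
exp(Δ) f = 2x^7 + 8x^6 + 48x^5 + 172x^4 + 458x^3 + 858x^2 + 1012x + 568

g(x) = 2x^7 + 8x^6 + 48x^5 + 172x^4 + 458x^3 + 858x^2 + 1012x + 568


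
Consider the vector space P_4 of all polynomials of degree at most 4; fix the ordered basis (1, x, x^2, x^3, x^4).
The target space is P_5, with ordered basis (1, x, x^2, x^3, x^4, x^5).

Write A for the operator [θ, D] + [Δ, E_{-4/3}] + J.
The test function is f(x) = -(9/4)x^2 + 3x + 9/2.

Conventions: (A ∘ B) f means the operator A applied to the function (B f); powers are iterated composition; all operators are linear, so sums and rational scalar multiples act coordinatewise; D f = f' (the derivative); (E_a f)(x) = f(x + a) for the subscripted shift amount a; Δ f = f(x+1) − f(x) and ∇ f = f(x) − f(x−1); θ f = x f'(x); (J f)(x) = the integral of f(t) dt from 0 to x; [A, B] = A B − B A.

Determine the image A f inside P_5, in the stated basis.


D f = -(9/2)x + 3
θ D f = -(9/2)x
θ f = -(9/2)x^2 + 3x
D θ f = -9x + 3
[θ, D] f = (9/2)x - 3
E_{-4/3} f = -(9/4)x^2 + 9x - 7/2
Δ E_{-4/3} f = -(9/2)x + 27/4
Δ f = -(9/2)x + 3/4
E_{-4/3} Δ f = -(9/2)x + 27/4
[Δ, E_{-4/3}] f = 0
J f = -(3/4)x^3 + (3/2)x^2 + (9/2)x
([θ, D] + [Δ, E_{-4/3}] + J) f = -(3/4)x^3 + (3/2)x^2 + 9x - 3

g(x) = -(3/4)x^3 + (3/2)x^2 + 9x - 3


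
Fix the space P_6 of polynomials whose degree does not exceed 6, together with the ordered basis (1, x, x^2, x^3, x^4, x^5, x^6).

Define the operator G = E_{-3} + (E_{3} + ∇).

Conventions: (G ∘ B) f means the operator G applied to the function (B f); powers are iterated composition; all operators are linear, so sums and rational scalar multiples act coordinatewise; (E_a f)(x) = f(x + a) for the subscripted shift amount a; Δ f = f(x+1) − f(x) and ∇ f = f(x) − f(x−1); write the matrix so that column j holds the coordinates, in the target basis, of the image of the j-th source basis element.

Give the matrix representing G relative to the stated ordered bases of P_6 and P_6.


the matrix is [[2, 1, 17, 1, 161, 1, 1457]; [0, 2, 2, 51, 4, 805, 6]; [0, 0, 2, 3, 102, 10, 2415]; [0, 0, 0, 2, 4, 170, 20]; [0, 0, 0, 0, 2, 5, 255]; [0, 0, 0, 0, 0, 2, 6]; [0, 0, 0, 0, 0, 0, 2]] (rows listed top to bottom)

image of 1: 2
image of x: 2x + 1
image of x^2: 2x^2 + 2x + 17
image of x^3: 2x^3 + 3x^2 + 51x + 1
image of x^4: 2x^4 + 4x^3 + 102x^2 + 4x + 161
image of x^5: 2x^5 + 5x^4 + 170x^3 + 10x^2 + 805x + 1
image of x^6: 2x^6 + 6x^5 + 255x^4 + 20x^3 + 2415x^2 + 6x + 1457
each image's coordinates form column j of the matrix


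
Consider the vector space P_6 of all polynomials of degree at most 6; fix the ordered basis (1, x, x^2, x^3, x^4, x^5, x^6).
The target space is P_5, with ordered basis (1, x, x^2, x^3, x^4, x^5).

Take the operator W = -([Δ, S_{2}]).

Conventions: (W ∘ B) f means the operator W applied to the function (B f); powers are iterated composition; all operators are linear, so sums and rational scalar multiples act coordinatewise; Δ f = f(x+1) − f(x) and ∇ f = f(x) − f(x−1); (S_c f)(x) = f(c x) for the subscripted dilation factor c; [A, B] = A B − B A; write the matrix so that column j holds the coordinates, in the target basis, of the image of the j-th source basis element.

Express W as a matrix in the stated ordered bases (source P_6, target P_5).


the matrix is [[0, -1, -3, -7, -15, -31, -63]; [0, 0, -4, -18, -56, -150, -372]; [0, 0, 0, -12, -72, -280, -900]; [0, 0, 0, 0, -32, -240, -1120]; [0, 0, 0, 0, 0, -80, -720]; [0, 0, 0, 0, 0, 0, -192]] (rows listed top to bottom)

image of 1: 0
image of x: -1
image of x^2: -4x - 3
image of x^3: -12x^2 - 18x - 7
image of x^4: -32x^3 - 72x^2 - 56x - 15
image of x^5: -80x^4 - 240x^3 - 280x^2 - 150x - 31
image of x^6: -192x^5 - 720x^4 - 1120x^3 - 900x^2 - 372x - 63
each image's coordinates form column j of the matrix


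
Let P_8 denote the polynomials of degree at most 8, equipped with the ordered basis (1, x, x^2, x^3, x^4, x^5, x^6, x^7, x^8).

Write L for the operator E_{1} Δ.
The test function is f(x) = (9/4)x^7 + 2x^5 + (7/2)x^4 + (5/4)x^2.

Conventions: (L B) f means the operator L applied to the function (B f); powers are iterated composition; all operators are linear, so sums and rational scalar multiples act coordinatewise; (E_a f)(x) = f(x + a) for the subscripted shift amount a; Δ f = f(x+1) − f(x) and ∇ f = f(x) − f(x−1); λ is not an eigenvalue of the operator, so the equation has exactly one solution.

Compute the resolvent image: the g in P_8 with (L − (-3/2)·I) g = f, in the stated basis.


write g with unknown coordinates in the stated basis and equate coefficients in (L − (-3/2)·I) g = f
solving from the highest basis element down gives g = (3/2)x^7 - 7x^6 - (101/3)x^5 + (716/9)x^4 + (15917/27)x^3 - (8789/54)x^2 - (218279/81)x - 136520/243
check: L g = (21/2)x^6 + (105/2)x^5 - (695/6)x^4 - (15917/18)x^3 + (4417/18)x^2 + (218279/54)x + 68260/81
so L g − (-3/2)·g = (9/4)x^7 + 2x^5 + (7/2)x^4 + (5/4)x^2 = f ✓

g(x) = (3/2)x^7 - 7x^6 - (101/3)x^5 + (716/9)x^4 + (15917/27)x^3 - (8789/54)x^2 - (218279/81)x - 136520/243


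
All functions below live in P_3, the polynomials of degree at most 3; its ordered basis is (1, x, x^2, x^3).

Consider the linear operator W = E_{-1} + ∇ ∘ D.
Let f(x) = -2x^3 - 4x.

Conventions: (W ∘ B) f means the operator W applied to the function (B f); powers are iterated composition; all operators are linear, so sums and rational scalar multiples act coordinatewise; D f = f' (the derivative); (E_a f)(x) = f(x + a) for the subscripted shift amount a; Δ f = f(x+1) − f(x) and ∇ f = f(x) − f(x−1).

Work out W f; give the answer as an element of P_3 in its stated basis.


E_{-1} f = -2x^3 + 6x^2 - 10x + 6
D f = -6x^2 - 4
∇ D f = -12x + 6
(E_{-1} + ∇ ∘ D) f = -2x^3 + 6x^2 - 22x + 12

the image equals g(x) = -2x^3 + 6x^2 - 22x + 12


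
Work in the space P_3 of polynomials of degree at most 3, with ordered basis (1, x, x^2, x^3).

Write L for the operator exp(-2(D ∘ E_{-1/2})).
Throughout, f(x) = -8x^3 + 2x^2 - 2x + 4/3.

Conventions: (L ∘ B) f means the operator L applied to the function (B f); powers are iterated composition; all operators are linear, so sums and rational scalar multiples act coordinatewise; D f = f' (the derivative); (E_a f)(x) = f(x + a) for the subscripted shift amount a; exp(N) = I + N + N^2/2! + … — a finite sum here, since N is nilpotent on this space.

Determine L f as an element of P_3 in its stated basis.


order-1 term: 48x^2 - 56x + 20
order-2 term: -96x + 104
order-3 term: 64
the series for exp(-2(D ∘ E_{-1/2})) f terminates at order 3
exp(-2(D ∘ E_{-1/2})) f = -8x^3 + 50x^2 - 154x + 568/3

g(x) = -8x^3 + 50x^2 - 154x + 568/3


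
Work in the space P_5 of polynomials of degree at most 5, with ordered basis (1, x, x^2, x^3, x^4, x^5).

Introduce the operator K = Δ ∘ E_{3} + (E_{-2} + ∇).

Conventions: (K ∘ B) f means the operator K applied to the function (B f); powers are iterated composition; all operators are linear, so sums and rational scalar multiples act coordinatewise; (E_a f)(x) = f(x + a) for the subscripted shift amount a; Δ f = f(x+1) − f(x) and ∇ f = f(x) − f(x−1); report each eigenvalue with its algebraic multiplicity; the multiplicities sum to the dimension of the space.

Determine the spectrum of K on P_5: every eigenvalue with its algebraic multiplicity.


λ = 1 (multiplicity 6)

image of 1: 1
image of x: x
image of x^2: x^2 + 10
image of x^3: x^3 + 30x + 30
image of x^4: x^4 + 60x^2 + 120x + 190
image of x^5: x^5 + 100x^3 + 300x^2 + 950x + 750
the matrix is upper triangular; its diagonal is (1, 1, 1, 1, 1, 1)
for a triangular matrix the eigenvalues are the diagonal entries, with algebraic multiplicity their repetition count


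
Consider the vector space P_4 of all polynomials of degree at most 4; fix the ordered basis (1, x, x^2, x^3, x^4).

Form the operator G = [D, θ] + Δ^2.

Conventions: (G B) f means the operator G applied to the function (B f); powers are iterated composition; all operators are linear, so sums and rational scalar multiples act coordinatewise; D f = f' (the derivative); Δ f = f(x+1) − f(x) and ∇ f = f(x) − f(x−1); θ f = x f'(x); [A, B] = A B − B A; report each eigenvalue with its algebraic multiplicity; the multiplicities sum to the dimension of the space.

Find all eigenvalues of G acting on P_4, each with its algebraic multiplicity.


λ = 0 (multiplicity 5)

image of 1: 0
image of x: 1
image of x^2: 2x + 2
image of x^3: 3x^2 + 6x + 6
image of x^4: 4x^3 + 12x^2 + 24x + 14
the matrix is upper triangular; its diagonal is (0, 0, 0, 0, 0)
for a triangular matrix the eigenvalues are the diagonal entries, with algebraic multiplicity their repetition count


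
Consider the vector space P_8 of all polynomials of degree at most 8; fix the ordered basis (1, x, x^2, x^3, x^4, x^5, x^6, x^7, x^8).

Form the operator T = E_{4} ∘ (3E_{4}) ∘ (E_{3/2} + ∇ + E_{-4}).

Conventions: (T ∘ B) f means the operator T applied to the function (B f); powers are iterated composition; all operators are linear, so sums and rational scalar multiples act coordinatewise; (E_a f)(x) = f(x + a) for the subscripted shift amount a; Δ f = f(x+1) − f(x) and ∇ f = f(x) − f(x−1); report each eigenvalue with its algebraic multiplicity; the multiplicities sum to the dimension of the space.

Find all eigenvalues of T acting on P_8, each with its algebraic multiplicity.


λ = 6 (multiplicity 9)

image of 1: 6
image of x: 6x + 87/2
image of x^2: 6x^2 + 87x + 1455/4
image of x^3: 6x^3 + (261/2)x^2 + (4365/4)x + 26169/8
image of x^4: 6x^4 + 174x^3 + (4365/2)x^2 + (26169/2)x + 484611/16
image of x^5: 6x^5 + (435/2)x^4 + (7275/2)x^3 + (130845/4)x^2 + (2423055/16)x + 9058857/32
image of x^6: 6x^6 + 261x^5 + (21825/4)x^4 + (130845/2)x^3 + (7269165/16)x^2 + (27176571/16)x + 169667115/64
image of x^7: 6x^7 + (609/2)x^6 + (30555/4)x^5 + (915915/8)x^4 + (16961385/16)x^3 + (190235997/32)x^2 + (1187669805/64)x + 3176972529/128
image of x^8: 6x^8 + 348x^7 + 10185x^6 + 183183x^5 + (16961385/8)x^4 + (63411999/4)x^3 + (1187669805/16)x^2 + (3176972529/16)x + 59458555491/256
the matrix is upper triangular; its diagonal is (6, 6, 6, 6, 6, 6, 6, 6, 6)
for a triangular matrix the eigenvalues are the diagonal entries, with algebraic multiplicity their repetition count


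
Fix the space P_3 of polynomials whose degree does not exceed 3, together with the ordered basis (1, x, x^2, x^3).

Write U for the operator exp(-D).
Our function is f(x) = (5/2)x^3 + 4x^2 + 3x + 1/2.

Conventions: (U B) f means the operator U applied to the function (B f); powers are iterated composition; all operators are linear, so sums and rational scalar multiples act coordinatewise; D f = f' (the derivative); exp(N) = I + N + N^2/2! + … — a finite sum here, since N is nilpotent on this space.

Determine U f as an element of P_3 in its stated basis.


order-1 term: -(15/2)x^2 - 8x - 3
order-2 term: (15/2)x + 4
order-3 term: -5/2
the series for exp(-D) f terminates at order 3
exp(-D) f = (5/2)x^3 - (7/2)x^2 + (5/2)x - 1

the image equals g(x) = (5/2)x^3 - (7/2)x^2 + (5/2)x - 1


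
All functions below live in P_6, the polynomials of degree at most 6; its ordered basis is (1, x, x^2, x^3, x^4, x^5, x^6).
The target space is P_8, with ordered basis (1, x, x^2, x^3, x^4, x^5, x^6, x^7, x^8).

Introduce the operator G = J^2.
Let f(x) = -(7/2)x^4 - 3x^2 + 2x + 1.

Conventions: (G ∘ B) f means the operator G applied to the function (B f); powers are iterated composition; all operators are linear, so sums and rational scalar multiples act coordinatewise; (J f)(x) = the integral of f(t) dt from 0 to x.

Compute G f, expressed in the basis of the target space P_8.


J f = -(7/10)x^5 - x^3 + x^2 + x
J J f = -(7/60)x^6 - (1/4)x^4 + (1/3)x^3 + (1/2)x^2

the image equals g(x) = -(7/60)x^6 - (1/4)x^4 + (1/3)x^3 + (1/2)x^2


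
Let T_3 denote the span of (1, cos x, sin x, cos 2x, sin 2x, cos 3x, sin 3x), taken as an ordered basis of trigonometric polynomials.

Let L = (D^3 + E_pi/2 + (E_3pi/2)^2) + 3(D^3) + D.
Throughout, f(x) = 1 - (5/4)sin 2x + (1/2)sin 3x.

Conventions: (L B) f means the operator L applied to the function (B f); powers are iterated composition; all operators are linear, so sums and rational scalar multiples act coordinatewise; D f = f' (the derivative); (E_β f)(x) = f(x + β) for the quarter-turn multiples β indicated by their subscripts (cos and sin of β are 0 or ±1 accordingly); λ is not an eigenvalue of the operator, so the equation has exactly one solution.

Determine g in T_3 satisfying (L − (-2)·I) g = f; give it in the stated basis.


g(x) = 1/4 - (75/1808)cos 2x - (5/1808)sin 2x + (53/11237)cos 3x + (1/22474)sin 3x

write g with unknown coordinates in the stated basis and equate coefficients in (L − (-2)·I) g = f
solving from the highest basis element down gives g = 1/4 - (75/1808)cos 2x - (5/1808)sin 2x + (53/11237)cos 3x + (1/22474)sin 3x
check: L g = 1/2 + (75/904)cos 2x - (1125/904)sin 2x - (106/11237)cos 3x + (11235/22474)sin 3x
so L g − (-2)·g = 1 - (5/4)sin 2x + (1/2)sin 3x = f ✓


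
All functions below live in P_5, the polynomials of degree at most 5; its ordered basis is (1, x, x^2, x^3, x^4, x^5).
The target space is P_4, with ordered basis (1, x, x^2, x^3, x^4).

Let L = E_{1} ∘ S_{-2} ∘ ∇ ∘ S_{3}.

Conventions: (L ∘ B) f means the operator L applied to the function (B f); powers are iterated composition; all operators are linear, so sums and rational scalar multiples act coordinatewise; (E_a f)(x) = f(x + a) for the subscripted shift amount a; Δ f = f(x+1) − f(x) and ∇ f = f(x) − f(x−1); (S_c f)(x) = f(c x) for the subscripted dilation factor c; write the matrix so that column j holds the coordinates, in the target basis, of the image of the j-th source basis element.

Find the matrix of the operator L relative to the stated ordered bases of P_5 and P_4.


the matrix is [[0, 3, -45, 513, -5265, 51273]; [0, 0, -36, 810, -12312, 157950]; [0, 0, 0, 324, -9720, 184680]; [0, 0, 0, 0, -2592, 97200]; [0, 0, 0, 0, 0, 19440]] (rows listed top to bottom)

image of 1: 0
image of x: 3
image of x^2: -36x - 45
image of x^3: 324x^2 + 810x + 513
image of x^4: -2592x^3 - 9720x^2 - 12312x - 5265
image of x^5: 19440x^4 + 97200x^3 + 184680x^2 + 157950x + 51273
each image's coordinates form column j of the matrix


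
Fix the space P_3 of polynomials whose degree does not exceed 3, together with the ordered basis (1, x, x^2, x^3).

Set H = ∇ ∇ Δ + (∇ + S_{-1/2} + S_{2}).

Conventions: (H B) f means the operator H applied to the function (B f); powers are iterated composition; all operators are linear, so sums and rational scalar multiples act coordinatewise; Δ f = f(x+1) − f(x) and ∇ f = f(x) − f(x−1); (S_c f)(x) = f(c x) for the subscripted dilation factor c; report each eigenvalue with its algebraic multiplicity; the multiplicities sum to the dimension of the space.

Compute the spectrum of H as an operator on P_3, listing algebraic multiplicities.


λ = 3/2 (multiplicity 1), λ = 2 (multiplicity 1), λ = 17/4 (multiplicity 1), λ = 63/8 (multiplicity 1)

image of 1: 2
image of x: (3/2)x + 1
image of x^2: (17/4)x^2 + 2x - 1
image of x^3: (63/8)x^3 + 3x^2 - 3x + 7
the matrix is upper triangular; its diagonal is (2, 3/2, 17/4, 63/8)
for a triangular matrix the eigenvalues are the diagonal entries, with algebraic multiplicity their repetition count


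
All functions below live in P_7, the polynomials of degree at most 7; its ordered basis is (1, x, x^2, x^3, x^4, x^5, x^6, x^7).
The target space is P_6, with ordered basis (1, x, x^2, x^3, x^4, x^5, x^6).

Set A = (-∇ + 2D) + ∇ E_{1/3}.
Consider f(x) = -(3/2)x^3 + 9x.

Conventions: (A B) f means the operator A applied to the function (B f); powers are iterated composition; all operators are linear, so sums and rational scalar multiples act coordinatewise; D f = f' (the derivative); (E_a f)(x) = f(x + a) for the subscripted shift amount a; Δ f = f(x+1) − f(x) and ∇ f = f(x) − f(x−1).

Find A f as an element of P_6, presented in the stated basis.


∇ f = -(9/2)x^2 + (9/2)x + 15/2
(-∇) f = (9/2)x^2 - (9/2)x - 15/2
D f = -(9/2)x^2 + 9
(2D) f = -9x^2 + 18
(-∇ + 2D) f = -(9/2)x^2 - (9/2)x + 21/2
E_{1/3} f = -(3/2)x^3 - (3/2)x^2 + (17/2)x + 53/18
∇ E_{1/3} f = -(9/2)x^2 + (3/2)x + 17/2
((-∇ + 2D) + ∇ E_{1/3}) f = -9x^2 - 3x + 19

g(x) = -9x^2 - 3x + 19


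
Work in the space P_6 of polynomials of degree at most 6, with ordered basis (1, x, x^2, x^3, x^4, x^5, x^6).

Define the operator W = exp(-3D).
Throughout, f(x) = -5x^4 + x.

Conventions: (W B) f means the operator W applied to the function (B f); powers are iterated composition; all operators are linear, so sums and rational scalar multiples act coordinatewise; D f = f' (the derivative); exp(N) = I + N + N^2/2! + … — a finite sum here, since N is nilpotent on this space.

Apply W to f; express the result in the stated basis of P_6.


the image equals g(x) = -5x^4 + 60x^3 - 270x^2 + 541x - 408

order-1 term: 60x^3 - 3
order-2 term: -270x^2
order-3 term: 540x
order-4 term: -405
the series for exp(-3D) f terminates at order 4
exp(-3D) f = -5x^4 + 60x^3 - 270x^2 + 541x - 408


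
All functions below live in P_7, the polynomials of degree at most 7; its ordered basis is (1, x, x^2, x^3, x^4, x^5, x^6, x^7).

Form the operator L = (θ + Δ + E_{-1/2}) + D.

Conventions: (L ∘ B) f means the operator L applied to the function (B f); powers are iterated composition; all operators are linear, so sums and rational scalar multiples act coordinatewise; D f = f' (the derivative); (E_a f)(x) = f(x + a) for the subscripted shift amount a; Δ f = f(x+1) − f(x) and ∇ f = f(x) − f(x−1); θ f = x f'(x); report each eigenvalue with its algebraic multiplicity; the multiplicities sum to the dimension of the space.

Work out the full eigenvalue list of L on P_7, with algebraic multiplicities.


image of 1: 1
image of x: 2x + 3/2
image of x^2: 3x^2 + 3x + 5/4
image of x^3: 4x^3 + (9/2)x^2 + (15/4)x + 7/8
image of x^4: 5x^4 + 6x^3 + (15/2)x^2 + (7/2)x + 17/16
image of x^5: 6x^5 + (15/2)x^4 + (25/2)x^3 + (35/4)x^2 + (85/16)x + 31/32
image of x^6: 7x^6 + 9x^5 + (75/4)x^4 + (35/2)x^3 + (255/16)x^2 + (93/16)x + 65/64
image of x^7: 8x^7 + (21/2)x^6 + (105/4)x^5 + (245/8)x^4 + (595/16)x^3 + (651/32)x^2 + (455/64)x + 127/128
the matrix is upper triangular; its diagonal is (1, 2, 3, 4, 5, 6, 7, 8)
for a triangular matrix the eigenvalues are the diagonal entries, with algebraic multiplicity their repetition count

λ = 1 (multiplicity 1), λ = 2 (multiplicity 1), λ = 3 (multiplicity 1), λ = 4 (multiplicity 1), λ = 5 (multiplicity 1), λ = 6 (multiplicity 1), λ = 7 (multiplicity 1), λ = 8 (multiplicity 1)


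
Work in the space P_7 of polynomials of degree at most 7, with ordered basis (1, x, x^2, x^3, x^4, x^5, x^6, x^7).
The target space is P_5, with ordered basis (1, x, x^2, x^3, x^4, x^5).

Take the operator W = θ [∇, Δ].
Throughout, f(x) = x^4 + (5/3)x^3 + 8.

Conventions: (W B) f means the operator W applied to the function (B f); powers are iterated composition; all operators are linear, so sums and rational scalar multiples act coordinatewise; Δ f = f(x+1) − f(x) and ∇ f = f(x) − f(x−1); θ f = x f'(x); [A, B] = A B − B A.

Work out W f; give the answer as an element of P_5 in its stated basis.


Δ f = 4x^3 + 11x^2 + 9x + 8/3
∇ Δ f = 12x^2 + 10x + 2
∇ f = 4x^3 - x^2 - x + 2/3
Δ ∇ f = 12x^2 + 10x + 2
[∇, Δ] f = 0
θ [∇, Δ] f = 0

the image equals g(x) = 0


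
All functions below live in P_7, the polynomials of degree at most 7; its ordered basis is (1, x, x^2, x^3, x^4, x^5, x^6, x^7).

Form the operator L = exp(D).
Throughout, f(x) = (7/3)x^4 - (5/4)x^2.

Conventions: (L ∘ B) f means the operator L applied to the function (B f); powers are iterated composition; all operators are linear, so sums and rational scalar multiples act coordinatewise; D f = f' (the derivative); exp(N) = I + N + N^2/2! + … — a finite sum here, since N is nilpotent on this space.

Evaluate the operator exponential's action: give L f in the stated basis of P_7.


g(x) = (7/3)x^4 + (28/3)x^3 + (51/4)x^2 + (41/6)x + 13/12

order-1 term: (28/3)x^3 - (5/2)x
order-2 term: 14x^2 - 5/4
order-3 term: (28/3)x
order-4 term: 7/3
the series for exp(D) f terminates at order 4
exp(D) f = (7/3)x^4 + (28/3)x^3 + (51/4)x^2 + (41/6)x + 13/12


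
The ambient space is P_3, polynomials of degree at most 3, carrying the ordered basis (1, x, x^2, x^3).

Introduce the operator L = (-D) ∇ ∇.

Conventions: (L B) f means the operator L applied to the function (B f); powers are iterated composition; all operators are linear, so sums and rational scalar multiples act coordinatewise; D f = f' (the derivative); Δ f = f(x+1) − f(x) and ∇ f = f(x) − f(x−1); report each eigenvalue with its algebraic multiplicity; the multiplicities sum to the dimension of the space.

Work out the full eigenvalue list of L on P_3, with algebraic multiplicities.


λ = 0 (multiplicity 4)

image of 1: 0
image of x: 0
image of x^2: 0
image of x^3: -6
the matrix is upper triangular; its diagonal is (0, 0, 0, 0)
for a triangular matrix the eigenvalues are the diagonal entries, with algebraic multiplicity their repetition count


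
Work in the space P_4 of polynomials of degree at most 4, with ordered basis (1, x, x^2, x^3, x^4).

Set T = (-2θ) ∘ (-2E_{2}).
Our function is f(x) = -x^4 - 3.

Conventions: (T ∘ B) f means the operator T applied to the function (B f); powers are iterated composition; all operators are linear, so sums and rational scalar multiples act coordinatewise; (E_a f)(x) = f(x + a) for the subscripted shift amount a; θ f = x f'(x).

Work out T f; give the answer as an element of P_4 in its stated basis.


g(x) = -16x^4 - 96x^3 - 192x^2 - 128x

E_{2} f = -x^4 - 8x^3 - 24x^2 - 32x - 19
(-2E_{2}) f = 2x^4 + 16x^3 + 48x^2 + 64x + 38
θ (-2E_{2}) f = 8x^4 + 48x^3 + 96x^2 + 64x
(-2θ) (-2E_{2}) f = -16x^4 - 96x^3 - 192x^2 - 128x


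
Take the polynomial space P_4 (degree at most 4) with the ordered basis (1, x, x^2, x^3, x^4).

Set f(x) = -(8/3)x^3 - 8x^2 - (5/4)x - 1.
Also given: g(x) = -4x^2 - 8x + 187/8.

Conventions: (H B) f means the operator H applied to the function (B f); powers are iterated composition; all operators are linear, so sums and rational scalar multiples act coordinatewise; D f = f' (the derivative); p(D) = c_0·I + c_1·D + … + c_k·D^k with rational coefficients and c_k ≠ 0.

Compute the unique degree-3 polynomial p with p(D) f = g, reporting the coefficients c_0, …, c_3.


D^0 f = -(8/3)x^3 - 8x^2 - (5/4)x - 1
D^1 f = -8x^2 - 16x - 5/4
D^2 f = -16x - 16
D^3 f = -16
matching coefficients of g against c_0 f + c_1 Df + … from the top degree down determines the c_i
solution: c_0 = 0, c_1 = 1/2, c_2 = 0, c_3 = -3/2

c_0 = 0, c_1 = 1/2, c_2 = 0, c_3 = -3/2


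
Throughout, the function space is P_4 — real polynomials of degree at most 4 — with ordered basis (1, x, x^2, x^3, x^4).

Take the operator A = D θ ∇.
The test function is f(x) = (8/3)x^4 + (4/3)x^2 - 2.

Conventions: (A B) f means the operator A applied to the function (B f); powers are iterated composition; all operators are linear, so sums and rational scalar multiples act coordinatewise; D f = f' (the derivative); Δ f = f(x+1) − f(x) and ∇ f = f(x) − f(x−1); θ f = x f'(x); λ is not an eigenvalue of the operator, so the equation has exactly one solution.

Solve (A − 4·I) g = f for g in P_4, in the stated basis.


g(x) = -(2/3)x^4 - (19/3)x^2 + 4x - 10/3

write g with unknown coordinates in the stated basis and equate coefficients in (A − 4·I) g = f
solving from the highest basis element down gives g = -(2/3)x^4 - (19/3)x^2 + 4x - 10/3
check: A g = -24x^2 + 16x - 46/3
so A g − 4·g = (8/3)x^4 + (4/3)x^2 - 2 = f ✓


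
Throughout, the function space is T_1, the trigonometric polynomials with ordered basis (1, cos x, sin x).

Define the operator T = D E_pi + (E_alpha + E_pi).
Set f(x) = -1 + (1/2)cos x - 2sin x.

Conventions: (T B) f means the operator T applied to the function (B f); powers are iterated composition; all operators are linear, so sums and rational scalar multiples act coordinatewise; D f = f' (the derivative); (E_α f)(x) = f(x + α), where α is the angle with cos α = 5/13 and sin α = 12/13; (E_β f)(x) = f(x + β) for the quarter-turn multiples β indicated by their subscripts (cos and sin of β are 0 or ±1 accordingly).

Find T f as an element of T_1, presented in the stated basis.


E_pi f = -1 - (1/2)cos x + 2sin x
D E_pi f = 2cos x + (1/2)sin x
E_alpha f = -1 - (43/26)cos x - (16/13)sin x
E_pi f = -1 - (1/2)cos x + 2sin x
(E_alpha + E_pi) f = -2 - (28/13)cos x + (10/13)sin x
(D E_pi + (E_alpha + E_pi)) f = -2 - (2/13)cos x + (33/26)sin x

the result is g(x) = -2 - (2/13)cos x + (33/26)sin x


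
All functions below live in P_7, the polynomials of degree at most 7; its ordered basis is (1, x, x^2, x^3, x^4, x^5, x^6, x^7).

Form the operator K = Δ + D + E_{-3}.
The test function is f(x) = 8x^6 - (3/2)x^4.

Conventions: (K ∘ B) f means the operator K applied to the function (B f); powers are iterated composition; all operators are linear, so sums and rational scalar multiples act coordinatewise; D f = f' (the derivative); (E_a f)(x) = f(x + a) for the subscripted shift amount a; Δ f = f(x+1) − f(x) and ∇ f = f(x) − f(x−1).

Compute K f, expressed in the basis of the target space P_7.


the image equals g(x) = 8x^6 - 48x^5 + (2397/2)x^4 - 4154x^3 + 9750x^2 - 11460x + 5717

Δ f = 48x^5 + 120x^4 + 154x^3 + 111x^2 + 42x + 13/2
D f = 48x^5 - 6x^3
E_{-3} f = 8x^6 - 144x^5 + (2157/2)x^4 - 4302x^3 + 9639x^2 - 11502x + 11421/2
(Δ + D + E_{-3}) f = 8x^6 - 48x^5 + (2397/2)x^4 - 4154x^3 + 9750x^2 - 11460x + 5717


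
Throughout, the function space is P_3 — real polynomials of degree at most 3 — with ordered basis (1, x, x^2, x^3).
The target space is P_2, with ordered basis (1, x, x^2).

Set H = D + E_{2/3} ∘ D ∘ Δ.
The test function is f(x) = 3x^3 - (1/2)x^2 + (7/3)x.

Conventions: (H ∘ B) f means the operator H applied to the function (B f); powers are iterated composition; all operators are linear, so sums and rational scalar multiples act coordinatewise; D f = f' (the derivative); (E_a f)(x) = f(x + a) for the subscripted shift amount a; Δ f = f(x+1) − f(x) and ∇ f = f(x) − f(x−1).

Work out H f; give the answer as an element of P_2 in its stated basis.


D f = 9x^2 - x + 7/3
Δ f = 9x^2 + 8x + 29/6
D Δ f = 18x + 8
E_{2/3} D Δ f = 18x + 20
(D + E_{2/3} ∘ D ∘ Δ) f = 9x^2 + 17x + 67/3

g(x) = 9x^2 + 17x + 67/3


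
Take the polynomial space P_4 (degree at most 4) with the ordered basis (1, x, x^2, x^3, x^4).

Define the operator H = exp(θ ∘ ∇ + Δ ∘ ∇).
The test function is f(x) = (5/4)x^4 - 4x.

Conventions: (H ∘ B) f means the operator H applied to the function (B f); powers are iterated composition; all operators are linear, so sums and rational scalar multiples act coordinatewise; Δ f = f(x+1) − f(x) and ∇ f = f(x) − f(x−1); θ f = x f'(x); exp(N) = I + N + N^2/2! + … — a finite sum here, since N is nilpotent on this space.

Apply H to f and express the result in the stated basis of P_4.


order-1 term: 15x^3 + 5x + 5/2
order-2 term: 45x^2 + (45/2)x
order-3 term: 30x + 30
the series for exp(θ ∘ ∇ + Δ ∘ ∇) f terminates at order 3
exp(θ ∘ ∇ + Δ ∘ ∇) f = (5/4)x^4 + 15x^3 + 45x^2 + (107/2)x + 65/2

the image equals g(x) = (5/4)x^4 + 15x^3 + 45x^2 + (107/2)x + 65/2


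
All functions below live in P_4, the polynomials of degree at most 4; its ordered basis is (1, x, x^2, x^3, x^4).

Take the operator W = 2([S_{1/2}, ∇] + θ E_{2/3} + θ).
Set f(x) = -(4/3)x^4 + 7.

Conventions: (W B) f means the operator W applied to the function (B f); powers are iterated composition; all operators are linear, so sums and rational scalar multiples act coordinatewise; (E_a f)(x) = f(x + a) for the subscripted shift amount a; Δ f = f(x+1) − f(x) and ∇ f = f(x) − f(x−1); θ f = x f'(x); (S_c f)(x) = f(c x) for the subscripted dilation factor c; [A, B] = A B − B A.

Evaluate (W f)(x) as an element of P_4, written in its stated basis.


g(x) = -(64/3)x^4 - 22x^3 - (101/9)x^2 - (634/81)x + 5/2

∇ f = -(16/3)x^3 + 8x^2 - (16/3)x + 4/3
S_{1/2} ∇ f = -(2/3)x^3 + 2x^2 - (8/3)x + 4/3
S_{1/2} f = -(1/12)x^4 + 7
∇ S_{1/2} f = -(1/3)x^3 + (1/2)x^2 - (1/3)x + 1/12
[S_{1/2}, ∇] f = -(1/3)x^3 + (3/2)x^2 - (7/3)x + 5/4
E_{2/3} f = -(4/3)x^4 - (32/9)x^3 - (32/9)x^2 - (128/81)x + 1637/243
θ E_{2/3} f = -(16/3)x^4 - (32/3)x^3 - (64/9)x^2 - (128/81)x
θ f = -(16/3)x^4
([S_{1/2}, ∇] + θ E_{2/3} + θ) f = -(32/3)x^4 - 11x^3 - (101/18)x^2 - (317/81)x + 5/4
(2([S_{1/2}, ∇] + θ E_{2/3} + θ)) f = -(64/3)x^4 - 22x^3 - (101/9)x^2 - (634/81)x + 5/2


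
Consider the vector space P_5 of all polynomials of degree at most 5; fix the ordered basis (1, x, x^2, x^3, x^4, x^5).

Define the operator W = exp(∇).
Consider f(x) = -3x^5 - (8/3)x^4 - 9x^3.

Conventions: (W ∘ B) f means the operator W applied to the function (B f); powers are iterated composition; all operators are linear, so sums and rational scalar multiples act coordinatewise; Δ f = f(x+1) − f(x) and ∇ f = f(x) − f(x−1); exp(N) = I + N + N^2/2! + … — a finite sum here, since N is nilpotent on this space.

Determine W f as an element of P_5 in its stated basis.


the result is g(x) = -3x^5 - (53/3)x^4 - (59/3)x^3 + 3x^2 - (13/3)x + 1/3

order-1 term: -15x^4 + (58/3)x^3 - 41x^2 + (94/3)x - 28/3
order-2 term: -30x^3 + 74x^2 - 100x + 160/3
order-3 term: -30x^2 + (238/3)x - 68
order-4 term: -15x + 82/3
order-5 term: -3
the series for exp(∇) f terminates at order 5
exp(∇) f = -3x^5 - (53/3)x^4 - (59/3)x^3 + 3x^2 - (13/3)x + 1/3


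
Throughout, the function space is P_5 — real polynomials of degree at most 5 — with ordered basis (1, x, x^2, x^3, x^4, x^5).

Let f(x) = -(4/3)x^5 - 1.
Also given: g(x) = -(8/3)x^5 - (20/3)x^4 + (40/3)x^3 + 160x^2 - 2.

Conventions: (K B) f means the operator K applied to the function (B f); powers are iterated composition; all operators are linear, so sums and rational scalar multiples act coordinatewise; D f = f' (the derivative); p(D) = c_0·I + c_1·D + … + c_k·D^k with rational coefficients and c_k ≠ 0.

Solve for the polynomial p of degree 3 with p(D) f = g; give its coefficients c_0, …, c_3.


c_0 = 2, c_1 = 1, c_2 = -1/2, c_3 = -2

D^0 f = -(4/3)x^5 - 1
D^1 f = -(20/3)x^4
D^2 f = -(80/3)x^3
D^3 f = -80x^2
matching coefficients of g against c_0 f + c_1 Df + … from the top degree down determines the c_i
solution: c_0 = 2, c_1 = 1, c_2 = -1/2, c_3 = -2
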